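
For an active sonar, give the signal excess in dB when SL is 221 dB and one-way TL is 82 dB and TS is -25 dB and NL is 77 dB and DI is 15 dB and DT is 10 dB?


-40 dB


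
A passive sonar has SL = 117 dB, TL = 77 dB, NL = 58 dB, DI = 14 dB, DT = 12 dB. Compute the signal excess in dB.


SE = SL - TL - NL + DI - DT = 117 - 77 - 58 + 14 - 12 = -16

-16 dB


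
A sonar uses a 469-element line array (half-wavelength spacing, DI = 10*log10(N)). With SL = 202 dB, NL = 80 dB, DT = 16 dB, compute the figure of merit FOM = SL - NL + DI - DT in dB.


Step 1: DI = 10*log10(469) = 26.71 dB
Step 2: FOM = SL - NL + DI - DT = 202 - 80 + 26.71 - 16 = 132.71

132.71 dB


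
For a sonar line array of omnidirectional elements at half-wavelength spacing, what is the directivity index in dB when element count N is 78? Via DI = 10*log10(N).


DI = 10*log10(78) = 18.92

18.92 dB


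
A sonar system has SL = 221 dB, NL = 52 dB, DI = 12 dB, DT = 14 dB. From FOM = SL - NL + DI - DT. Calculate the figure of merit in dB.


167 dB


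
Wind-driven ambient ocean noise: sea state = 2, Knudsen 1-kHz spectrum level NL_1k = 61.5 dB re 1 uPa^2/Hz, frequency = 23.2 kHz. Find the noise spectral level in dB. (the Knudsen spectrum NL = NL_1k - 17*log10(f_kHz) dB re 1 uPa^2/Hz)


NL = NL_1k - 17*log10(f_kHz) = 61.5 - 17*log10(23.2) = 61.5 - (23.21) = 38.29

38.29 dB


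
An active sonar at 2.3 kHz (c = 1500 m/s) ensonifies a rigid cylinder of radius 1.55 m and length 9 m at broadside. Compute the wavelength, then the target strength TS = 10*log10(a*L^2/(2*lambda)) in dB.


Step 1: lambda = c/f = 1500/2300 = 0.65217 m
Step 2: TS = 10*log10(a*L^2/(2*lambda)) = 10*log10(1.55*9^2/(2*0.65217)) = 19.83

19.83 dB


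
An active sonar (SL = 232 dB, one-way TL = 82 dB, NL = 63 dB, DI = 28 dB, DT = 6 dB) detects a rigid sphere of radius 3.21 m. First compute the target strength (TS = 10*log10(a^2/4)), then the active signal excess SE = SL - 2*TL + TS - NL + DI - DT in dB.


Step 1: TS = 10*log10(3.21^2/4) = 4.11 dB
Step 2: SE = SL - 2*TL + TS - NL + DI - DT = 232 - 2*82 + (4.11) - 63 + 28 - 6 = 31.11

31.11 dB


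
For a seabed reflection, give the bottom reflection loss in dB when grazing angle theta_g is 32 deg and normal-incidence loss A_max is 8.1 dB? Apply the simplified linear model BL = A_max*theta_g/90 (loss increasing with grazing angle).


2.88 dB


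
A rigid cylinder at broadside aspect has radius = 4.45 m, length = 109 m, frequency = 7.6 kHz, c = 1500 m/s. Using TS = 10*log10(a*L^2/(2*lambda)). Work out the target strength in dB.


lambda = 1500/7600 = 0.19737 m
TS = 10*log10(4.45*109^2/(2*0.19737)) = 51.27

51.27 dB


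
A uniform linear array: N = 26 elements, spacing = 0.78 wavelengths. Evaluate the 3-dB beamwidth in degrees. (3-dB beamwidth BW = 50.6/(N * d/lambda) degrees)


BW = 50.6 / (26 * 0.78) = 50.6 / 20.28 = 2.5

2.5 deg


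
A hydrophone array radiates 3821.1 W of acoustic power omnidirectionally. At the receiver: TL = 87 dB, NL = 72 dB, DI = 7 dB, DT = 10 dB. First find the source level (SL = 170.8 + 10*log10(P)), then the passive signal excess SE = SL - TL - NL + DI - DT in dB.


Step 1: SL = 170.8 + 10*log10(3821.1) = 206.62 dB
Step 2: SE = SL - TL - NL + DI - DT = 206.62 - 87 - 72 + 7 - 10 = 44.62

44.62 dB


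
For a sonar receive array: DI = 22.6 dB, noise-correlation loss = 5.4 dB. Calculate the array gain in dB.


AG = DI - L_corr = 22.6 - 5.4 = 17.2

17.2 dB


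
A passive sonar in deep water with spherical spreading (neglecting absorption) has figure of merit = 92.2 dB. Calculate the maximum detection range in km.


40.74 km


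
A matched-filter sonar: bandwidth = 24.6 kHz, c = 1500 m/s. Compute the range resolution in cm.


dR = c/(2*BW) = 1500 / (2 * 24.6e3) = 0.0305 m = 3.05 cm

3.05 cm


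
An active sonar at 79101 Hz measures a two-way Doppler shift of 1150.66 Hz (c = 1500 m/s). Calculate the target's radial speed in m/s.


From fd = 2*f*v/c, v = c*fd/(2*f) = 1500 * 1150.66 / (2*79101) = 10.91

10.91 m/s


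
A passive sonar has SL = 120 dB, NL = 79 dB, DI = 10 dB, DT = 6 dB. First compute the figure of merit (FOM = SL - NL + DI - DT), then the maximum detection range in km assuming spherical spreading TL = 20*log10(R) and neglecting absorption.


Step 1: FOM = SL - NL + DI - DT = 120 - 79 + 10 - 6 = 45 dB
Step 2: at max range FOM = TL = 20*log10(R), so R = 10^(45/20) = 177.83 m = 0.18 km

0.18 km


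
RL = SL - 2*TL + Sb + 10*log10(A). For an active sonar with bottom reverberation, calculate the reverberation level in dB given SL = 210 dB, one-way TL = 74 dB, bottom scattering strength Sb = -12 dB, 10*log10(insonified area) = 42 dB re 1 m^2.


RL = SL - 2*TL + Sb + 10*log10(A) = 210 - 2*74 + (-12) + 42 = 92

92 dB


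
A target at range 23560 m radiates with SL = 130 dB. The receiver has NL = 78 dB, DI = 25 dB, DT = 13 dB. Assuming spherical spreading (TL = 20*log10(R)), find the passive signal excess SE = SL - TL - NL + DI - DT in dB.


-23.44 dB


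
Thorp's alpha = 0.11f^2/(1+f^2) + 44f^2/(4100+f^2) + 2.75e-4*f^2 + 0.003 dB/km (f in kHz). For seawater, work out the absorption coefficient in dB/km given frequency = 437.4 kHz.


95.803 dB/km


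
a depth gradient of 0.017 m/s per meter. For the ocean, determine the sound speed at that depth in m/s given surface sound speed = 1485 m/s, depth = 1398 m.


c = 1485 + 0.017 * 1398 = 1508.766

1508.766 m/s


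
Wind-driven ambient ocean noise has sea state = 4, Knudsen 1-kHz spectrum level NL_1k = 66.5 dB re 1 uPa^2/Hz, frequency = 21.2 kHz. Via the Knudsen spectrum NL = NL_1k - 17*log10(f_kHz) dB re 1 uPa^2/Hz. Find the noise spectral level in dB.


NL = NL_1k - 17*log10(f_kHz) = 66.5 - 17*log10(21.2) = 66.5 - (22.55) = 43.95

43.95 dB


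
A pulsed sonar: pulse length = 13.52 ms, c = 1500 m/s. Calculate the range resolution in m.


dR = c*tau/2 = 1500 * 13.52e-3 / 2 = 10.14

10.14 m


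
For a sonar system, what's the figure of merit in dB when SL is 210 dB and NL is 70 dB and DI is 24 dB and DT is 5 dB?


159 dB


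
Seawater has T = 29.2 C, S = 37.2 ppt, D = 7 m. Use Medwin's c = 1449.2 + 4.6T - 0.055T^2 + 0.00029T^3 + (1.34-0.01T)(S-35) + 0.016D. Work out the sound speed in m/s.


1546.26 m/s


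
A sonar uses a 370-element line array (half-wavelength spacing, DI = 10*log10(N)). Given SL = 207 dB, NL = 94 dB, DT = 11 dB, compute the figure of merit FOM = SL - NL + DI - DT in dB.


Step 1: DI = 10*log10(370) = 25.68 dB
Step 2: FOM = SL - NL + DI - DT = 207 - 94 + 25.68 - 11 = 127.68

127.68 dB


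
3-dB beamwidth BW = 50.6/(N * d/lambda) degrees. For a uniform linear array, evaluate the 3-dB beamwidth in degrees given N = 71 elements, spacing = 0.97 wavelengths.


0.73 deg


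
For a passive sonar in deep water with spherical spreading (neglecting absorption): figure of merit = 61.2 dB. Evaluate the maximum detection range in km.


At max range FOM = TL, so 20*log10(R) = 61.2
R = 10^(61.2/20) = 1148.15 m = 1.15 km

1.15 km


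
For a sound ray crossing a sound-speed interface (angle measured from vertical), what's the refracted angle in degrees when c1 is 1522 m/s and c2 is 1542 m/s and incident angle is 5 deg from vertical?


sin(theta2) = (c2/c1)*sin(theta1) = (1542/1522)*sin(5 deg) = 0.0883
theta2 = arcsin(0.0883) = 5.07

5.07 deg


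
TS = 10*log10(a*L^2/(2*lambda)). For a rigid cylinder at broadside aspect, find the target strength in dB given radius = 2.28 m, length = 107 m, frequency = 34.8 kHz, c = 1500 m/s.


54.81 dB


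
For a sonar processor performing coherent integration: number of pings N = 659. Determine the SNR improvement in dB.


28.19 dB


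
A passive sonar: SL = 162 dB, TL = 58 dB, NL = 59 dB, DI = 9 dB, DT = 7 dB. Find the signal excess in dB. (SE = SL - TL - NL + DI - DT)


47 dB


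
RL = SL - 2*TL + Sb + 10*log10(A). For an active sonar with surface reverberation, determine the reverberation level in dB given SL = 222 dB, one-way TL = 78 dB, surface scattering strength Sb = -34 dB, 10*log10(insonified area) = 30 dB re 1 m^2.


62 dB


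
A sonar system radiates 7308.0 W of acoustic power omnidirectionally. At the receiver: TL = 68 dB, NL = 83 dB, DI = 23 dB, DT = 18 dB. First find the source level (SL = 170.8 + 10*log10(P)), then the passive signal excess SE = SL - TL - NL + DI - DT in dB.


Step 1: SL = 170.8 + 10*log10(7308.0) = 209.44 dB
Step 2: SE = SL - TL - NL + DI - DT = 209.44 - 68 - 83 + 23 - 18 = 63.44

63.44 dB


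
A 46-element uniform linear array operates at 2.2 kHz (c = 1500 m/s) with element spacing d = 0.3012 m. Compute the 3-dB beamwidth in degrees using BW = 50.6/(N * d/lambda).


Step 1: lambda = 1500/2200 = 0.68182 m
Step 2: d/lambda = 0.3012/0.68182 = 0.4418
Step 3: BW = 50.6/(N * d/lambda) = 50.6/(46 * 0.4418) = 2.49

2.49 deg


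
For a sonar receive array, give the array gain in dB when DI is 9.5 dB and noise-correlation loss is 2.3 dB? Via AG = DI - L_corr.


AG = DI - L_corr = 9.5 - 2.3 = 7.2

7.2 dB


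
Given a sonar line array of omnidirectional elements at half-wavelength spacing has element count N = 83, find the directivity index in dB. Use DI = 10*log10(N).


19.19 dB


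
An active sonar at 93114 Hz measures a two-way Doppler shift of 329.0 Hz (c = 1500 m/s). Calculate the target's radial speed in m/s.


From fd = 2*f*v/c, v = c*fd/(2*f) = 1500 * 329.0 / (2*93114) = 2.65

2.65 m/s


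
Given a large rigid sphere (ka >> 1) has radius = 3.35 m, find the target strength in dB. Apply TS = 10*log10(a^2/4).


TS = 10*log10(3.35^2 / 4) = 10*log10(2.805625) = 4.48

4.48 dB


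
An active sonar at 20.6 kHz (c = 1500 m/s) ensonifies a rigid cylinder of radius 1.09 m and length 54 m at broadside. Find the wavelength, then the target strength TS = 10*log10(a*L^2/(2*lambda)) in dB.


Step 1: lambda = c/f = 1500/20600 = 0.07282 m
Step 2: TS = 10*log10(a*L^2/(2*lambda)) = 10*log10(1.09*54^2/(2*0.07282)) = 43.39

43.39 dB


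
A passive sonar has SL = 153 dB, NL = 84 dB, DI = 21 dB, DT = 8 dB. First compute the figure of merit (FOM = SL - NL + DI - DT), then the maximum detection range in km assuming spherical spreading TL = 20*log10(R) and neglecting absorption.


Step 1: FOM = SL - NL + DI - DT = 153 - 84 + 21 - 8 = 82 dB
Step 2: at max range FOM = TL = 20*log10(R), so R = 10^(82/20) = 12589.25 m = 12.59 km

12.59 km


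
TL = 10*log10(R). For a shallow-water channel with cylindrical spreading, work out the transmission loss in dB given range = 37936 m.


TL = 10*log10(37936) = 45.79

45.79 dB


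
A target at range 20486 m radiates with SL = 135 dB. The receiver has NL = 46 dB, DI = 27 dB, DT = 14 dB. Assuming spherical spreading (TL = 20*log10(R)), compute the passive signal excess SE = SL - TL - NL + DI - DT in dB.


Step 1: TL = 20*log10(20486) = 86.23 dB
Step 2: SE = 135 - 86.23 - 46 + 27 - 14 = 15.77

15.77 dB


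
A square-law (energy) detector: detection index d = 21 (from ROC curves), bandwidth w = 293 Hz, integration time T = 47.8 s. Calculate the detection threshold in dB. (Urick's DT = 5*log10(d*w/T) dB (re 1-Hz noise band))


10.55 dB


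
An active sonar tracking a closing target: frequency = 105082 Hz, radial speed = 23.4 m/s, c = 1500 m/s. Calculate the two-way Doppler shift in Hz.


3278.56 Hz


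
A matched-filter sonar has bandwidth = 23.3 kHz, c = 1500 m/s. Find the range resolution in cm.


dR = c/(2*BW) = 1500 / (2 * 23.3e3) = 0.0322 m = 3.22 cm

3.22 cm


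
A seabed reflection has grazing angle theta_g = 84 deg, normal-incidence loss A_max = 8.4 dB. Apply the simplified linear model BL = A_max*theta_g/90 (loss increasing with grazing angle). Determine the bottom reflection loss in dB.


7.84 dB


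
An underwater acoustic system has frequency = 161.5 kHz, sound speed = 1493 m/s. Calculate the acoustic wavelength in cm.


lambda = c/f = 1493 / 161500 = 0.0092 m = 0.92 cm

0.92 cm


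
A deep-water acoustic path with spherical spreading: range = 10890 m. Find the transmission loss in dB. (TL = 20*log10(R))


TL = 20*log10(10890) = 80.74

80.74 dB


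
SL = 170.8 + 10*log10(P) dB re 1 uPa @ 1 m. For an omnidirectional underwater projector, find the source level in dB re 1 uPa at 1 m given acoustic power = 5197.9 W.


SL = 170.8 + 10*log10(5197.9) = 170.8 + 37.16 = 207.96

207.96 dB


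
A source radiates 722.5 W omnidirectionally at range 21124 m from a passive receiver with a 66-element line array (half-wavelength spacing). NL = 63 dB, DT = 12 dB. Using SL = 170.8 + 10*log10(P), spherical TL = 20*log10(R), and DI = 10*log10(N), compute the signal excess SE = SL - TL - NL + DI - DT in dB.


Step 1: SL = 170.8 + 10*log10(722.5) = 199.39 dB
Step 2: TL = 20*log10(21124) = 86.5 dB
Step 3: DI = 10*log10(66) = 18.2 dB
Step 4: SE = SL - TL - NL + DI - DT = 199.39 - 86.5 - 63 + 18.2 - 12 = 56.09

56.09 dB


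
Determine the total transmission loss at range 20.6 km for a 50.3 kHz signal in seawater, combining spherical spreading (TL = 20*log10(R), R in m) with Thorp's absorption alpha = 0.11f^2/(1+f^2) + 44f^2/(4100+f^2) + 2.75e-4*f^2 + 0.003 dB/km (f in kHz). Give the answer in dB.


Step 1 (Thorp): alpha = 0.11*2530.09/(1+2530.09) + 44*2530.09/(4100+2530.09) + 2.75e-4*2530.09 + 0.003 = 17.5994 dB/km
Step 2: TL_spread = 20*log10(20600) = 86.28 dB
Step 3: TL_abs = alpha*R = 17.5994 * 20.6 = 362.55 dB
Step 4: TL_total = 86.28 + 362.55 = 448.83

448.83 dB


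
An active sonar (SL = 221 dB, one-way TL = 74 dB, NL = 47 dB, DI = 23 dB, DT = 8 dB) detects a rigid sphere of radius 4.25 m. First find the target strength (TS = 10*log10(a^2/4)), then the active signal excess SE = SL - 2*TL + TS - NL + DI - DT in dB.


Step 1: TS = 10*log10(4.25^2/4) = 6.55 dB
Step 2: SE = SL - 2*TL + TS - NL + DI - DT = 221 - 2*74 + (6.55) - 47 + 23 - 8 = 47.55

47.55 dB


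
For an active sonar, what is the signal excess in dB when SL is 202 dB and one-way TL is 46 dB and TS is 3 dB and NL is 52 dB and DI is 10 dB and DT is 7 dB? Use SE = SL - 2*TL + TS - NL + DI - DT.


SE = SL - 2*TL + TS - NL + DI - DT = 202 - 2*46 + (3) - 52 + 10 - 7 = 64

64 dB


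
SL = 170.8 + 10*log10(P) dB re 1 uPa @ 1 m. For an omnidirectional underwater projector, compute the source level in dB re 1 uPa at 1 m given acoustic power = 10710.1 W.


211.1 dB


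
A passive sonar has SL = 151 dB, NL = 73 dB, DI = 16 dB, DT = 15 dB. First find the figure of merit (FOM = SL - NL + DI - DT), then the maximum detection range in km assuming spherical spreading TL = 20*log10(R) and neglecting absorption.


Step 1: FOM = SL - NL + DI - DT = 151 - 73 + 16 - 15 = 79 dB
Step 2: at max range FOM = TL = 20*log10(R), so R = 10^(79/20) = 8912.51 m = 8.91 km

8.91 km


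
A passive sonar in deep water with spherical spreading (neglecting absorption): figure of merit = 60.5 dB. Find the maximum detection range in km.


1.06 km


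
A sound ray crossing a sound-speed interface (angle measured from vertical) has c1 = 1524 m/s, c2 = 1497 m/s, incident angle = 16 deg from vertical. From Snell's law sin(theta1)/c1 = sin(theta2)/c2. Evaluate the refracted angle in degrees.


15.71 deg


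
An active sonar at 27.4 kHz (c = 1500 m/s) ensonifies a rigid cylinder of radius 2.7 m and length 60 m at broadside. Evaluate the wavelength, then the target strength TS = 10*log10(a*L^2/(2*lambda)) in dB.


Step 1: lambda = c/f = 1500/27400 = 0.05474 m
Step 2: TS = 10*log10(a*L^2/(2*lambda)) = 10*log10(2.7*60^2/(2*0.05474)) = 49.48

49.48 dB


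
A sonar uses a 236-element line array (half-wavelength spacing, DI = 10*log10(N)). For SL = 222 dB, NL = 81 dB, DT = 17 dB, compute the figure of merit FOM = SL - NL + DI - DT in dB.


Step 1: DI = 10*log10(236) = 23.73 dB
Step 2: FOM = SL - NL + DI - DT = 222 - 81 + 23.73 - 17 = 147.73

147.73 dB


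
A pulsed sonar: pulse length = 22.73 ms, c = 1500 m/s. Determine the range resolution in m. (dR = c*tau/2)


dR = c*tau/2 = 1500 * 22.73e-3 / 2 = 17.0475

17.0475 m


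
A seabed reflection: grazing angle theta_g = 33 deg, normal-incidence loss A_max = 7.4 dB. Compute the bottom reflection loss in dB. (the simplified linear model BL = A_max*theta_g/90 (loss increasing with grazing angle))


2.71 dB


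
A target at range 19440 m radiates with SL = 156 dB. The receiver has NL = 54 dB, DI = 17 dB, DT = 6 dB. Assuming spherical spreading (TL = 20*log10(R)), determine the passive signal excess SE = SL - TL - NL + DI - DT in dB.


Step 1: TL = 20*log10(19440) = 85.77 dB
Step 2: SE = 156 - 85.77 - 54 + 17 - 6 = 27.23

27.23 dB


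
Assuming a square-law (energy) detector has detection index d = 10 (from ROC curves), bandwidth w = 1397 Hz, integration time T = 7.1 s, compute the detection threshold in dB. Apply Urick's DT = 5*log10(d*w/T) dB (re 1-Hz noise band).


16.47 dB


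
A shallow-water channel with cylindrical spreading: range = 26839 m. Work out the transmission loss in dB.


44.29 dB


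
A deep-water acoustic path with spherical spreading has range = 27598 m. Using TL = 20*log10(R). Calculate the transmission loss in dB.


TL = 20*log10(27598) = 88.82

88.82 dB


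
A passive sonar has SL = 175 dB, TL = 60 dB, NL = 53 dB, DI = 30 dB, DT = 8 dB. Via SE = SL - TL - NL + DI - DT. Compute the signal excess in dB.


SE = SL - TL - NL + DI - DT = 175 - 60 - 53 + 30 - 8 = 84

84 dB


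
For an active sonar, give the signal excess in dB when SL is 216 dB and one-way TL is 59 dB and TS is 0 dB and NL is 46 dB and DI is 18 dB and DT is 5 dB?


65 dB


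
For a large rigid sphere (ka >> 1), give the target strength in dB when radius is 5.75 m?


TS = 10*log10(5.75^2 / 4) = 10*log10(8.265625) = 9.17

9.17 dB


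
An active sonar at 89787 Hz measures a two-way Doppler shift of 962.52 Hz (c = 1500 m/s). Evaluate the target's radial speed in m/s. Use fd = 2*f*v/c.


From fd = 2*f*v/c, v = c*fd/(2*f) = 1500 * 962.52 / (2*89787) = 8.04

8.04 m/s


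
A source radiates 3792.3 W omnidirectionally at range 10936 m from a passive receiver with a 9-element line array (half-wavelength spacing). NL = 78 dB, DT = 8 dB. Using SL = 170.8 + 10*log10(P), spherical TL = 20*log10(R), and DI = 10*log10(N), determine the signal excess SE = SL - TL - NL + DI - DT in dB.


Step 1: SL = 170.8 + 10*log10(3792.3) = 206.59 dB
Step 2: TL = 20*log10(10936) = 80.78 dB
Step 3: DI = 10*log10(9) = 9.54 dB
Step 4: SE = SL - TL - NL + DI - DT = 206.59 - 80.78 - 78 + 9.54 - 8 = 49.35

49.35 dB


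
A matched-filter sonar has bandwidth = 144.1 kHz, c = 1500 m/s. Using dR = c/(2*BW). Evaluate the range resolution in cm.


dR = c/(2*BW) = 1500 / (2 * 144.1e3) = 0.0052 m = 0.52 cm

0.52 cm


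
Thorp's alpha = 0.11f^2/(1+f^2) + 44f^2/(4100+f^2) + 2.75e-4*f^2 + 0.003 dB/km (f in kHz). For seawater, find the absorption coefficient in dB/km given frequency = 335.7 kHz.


73.559 dB/km


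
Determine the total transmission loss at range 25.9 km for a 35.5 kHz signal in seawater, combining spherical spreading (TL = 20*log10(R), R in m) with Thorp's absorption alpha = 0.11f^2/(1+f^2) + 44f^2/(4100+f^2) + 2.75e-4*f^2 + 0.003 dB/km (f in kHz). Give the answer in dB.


Step 1 (Thorp): alpha = 0.11*1260.25/(1+1260.25) + 44*1260.25/(4100+1260.25) + 2.75e-4*1260.25 + 0.003 = 10.8043 dB/km
Step 2: TL_spread = 20*log10(25900) = 88.27 dB
Step 3: TL_abs = alpha*R = 10.8043 * 25.9 = 279.83 dB
Step 4: TL_total = 88.27 + 279.83 = 368.1

368.1 dB


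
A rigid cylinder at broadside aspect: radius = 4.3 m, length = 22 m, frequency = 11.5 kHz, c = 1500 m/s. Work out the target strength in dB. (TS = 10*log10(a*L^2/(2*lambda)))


lambda = 1500/11500 = 0.13043 m
TS = 10*log10(4.3*22^2/(2*0.13043)) = 39.02

39.02 dB


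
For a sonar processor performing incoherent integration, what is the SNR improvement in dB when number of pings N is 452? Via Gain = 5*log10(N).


13.28 dB


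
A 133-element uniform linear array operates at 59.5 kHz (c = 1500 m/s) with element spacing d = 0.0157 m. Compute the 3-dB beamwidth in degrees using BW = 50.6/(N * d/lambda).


Step 1: lambda = 1500/59500 = 0.02521 m
Step 2: d/lambda = 0.0157/0.02521 = 0.6228
Step 3: BW = 50.6/(N * d/lambda) = 50.6/(133 * 0.6228) = 0.61

0.61 deg


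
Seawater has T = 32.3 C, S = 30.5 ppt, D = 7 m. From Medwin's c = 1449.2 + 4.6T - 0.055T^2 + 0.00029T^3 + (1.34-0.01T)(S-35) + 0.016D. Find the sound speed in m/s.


1545.71 m/s


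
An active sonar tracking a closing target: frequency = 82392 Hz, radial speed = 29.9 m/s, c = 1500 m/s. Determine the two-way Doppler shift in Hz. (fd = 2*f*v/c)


fd = 2*f*v/c = 2 * 82392 * 29.9 / 1500 = 3284.69

3284.69 Hz


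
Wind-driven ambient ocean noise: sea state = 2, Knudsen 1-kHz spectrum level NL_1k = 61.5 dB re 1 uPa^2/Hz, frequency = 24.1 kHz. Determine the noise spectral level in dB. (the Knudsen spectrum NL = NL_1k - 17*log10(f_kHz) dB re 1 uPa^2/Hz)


NL = NL_1k - 17*log10(f_kHz) = 61.5 - 17*log10(24.1) = 61.5 - (23.49) = 38.01

38.01 dB


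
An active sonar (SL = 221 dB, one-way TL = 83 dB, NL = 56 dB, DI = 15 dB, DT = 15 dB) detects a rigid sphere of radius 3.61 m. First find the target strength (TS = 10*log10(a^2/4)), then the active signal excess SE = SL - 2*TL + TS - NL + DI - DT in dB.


Step 1: TS = 10*log10(3.61^2/4) = 5.13 dB
Step 2: SE = SL - 2*TL + TS - NL + DI - DT = 221 - 2*83 + (5.13) - 56 + 15 - 15 = 4.13

4.13 dB


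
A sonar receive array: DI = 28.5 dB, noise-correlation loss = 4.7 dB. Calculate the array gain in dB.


AG = DI - L_corr = 28.5 - 4.7 = 23.8

23.8 dB


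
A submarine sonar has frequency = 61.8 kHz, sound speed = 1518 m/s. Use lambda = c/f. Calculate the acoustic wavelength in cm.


lambda = c/f = 1518 / 61800 = 0.0246 m = 2.46 cm

2.46 cm


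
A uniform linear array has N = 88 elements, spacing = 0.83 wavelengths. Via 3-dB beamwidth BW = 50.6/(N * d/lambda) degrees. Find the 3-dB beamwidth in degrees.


BW = 50.6 / (88 * 0.83) = 50.6 / 73.04 = 0.69

0.69 deg


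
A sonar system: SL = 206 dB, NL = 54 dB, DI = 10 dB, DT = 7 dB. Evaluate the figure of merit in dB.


155 dB


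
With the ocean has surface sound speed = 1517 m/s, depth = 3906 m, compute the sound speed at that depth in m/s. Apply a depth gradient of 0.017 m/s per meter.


c = 1517 + 0.017 * 3906 = 1583.402

1583.402 m/s


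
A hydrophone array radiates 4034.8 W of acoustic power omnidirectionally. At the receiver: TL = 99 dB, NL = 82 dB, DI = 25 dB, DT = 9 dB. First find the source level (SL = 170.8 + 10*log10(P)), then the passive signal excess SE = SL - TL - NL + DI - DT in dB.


Step 1: SL = 170.8 + 10*log10(4034.8) = 206.86 dB
Step 2: SE = SL - TL - NL + DI - DT = 206.86 - 99 - 82 + 25 - 9 = 41.86

41.86 dB


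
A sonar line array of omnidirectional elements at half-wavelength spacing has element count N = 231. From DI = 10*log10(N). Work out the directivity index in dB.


DI = 10*log10(231) = 23.64

23.64 dB


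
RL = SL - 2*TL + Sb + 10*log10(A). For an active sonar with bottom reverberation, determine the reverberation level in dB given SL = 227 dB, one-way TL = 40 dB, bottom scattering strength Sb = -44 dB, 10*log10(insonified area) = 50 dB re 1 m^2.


RL = SL - 2*TL + Sb + 10*log10(A) = 227 - 2*40 + (-44) + 50 = 153

153 dB


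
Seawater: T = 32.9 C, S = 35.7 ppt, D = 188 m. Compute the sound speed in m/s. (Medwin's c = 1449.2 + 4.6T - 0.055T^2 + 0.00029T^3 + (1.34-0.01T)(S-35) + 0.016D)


c = 1449.2 + 4.6*32.9 - 0.055*32.9^2 + 0.00029*32.9^3 + (1.34 - 0.01*32.9)*(35.7 - 35) + 0.016*188 = 1555.05

1555.05 m/s


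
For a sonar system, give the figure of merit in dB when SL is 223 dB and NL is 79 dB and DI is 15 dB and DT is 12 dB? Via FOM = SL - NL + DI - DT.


147 dB


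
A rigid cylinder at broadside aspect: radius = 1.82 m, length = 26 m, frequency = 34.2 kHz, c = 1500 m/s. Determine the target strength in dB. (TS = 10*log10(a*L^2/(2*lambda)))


41.47 dB


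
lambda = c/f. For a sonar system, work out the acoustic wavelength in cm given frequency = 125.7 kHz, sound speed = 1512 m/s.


1.2 cm


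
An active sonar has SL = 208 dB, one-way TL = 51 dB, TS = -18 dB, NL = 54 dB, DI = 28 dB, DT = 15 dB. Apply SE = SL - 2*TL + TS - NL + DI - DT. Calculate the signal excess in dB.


SE = SL - 2*TL + TS - NL + DI - DT = 208 - 2*51 + (-18) - 54 + 28 - 15 = 47

47 dB


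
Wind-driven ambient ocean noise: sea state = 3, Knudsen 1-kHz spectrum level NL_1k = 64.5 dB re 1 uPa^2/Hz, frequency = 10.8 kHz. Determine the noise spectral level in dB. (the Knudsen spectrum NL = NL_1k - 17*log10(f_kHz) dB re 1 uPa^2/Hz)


46.93 dB


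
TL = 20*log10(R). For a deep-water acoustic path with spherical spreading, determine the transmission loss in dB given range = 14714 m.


83.35 dB


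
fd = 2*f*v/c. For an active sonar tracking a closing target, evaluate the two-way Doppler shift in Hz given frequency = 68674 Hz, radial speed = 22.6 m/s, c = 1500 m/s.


fd = 2*f*v/c = 2 * 68674 * 22.6 / 1500 = 2069.38

2069.38 Hz


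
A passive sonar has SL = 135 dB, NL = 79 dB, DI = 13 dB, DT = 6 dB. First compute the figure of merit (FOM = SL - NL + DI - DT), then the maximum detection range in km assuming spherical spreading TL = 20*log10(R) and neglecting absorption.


Step 1: FOM = SL - NL + DI - DT = 135 - 79 + 13 - 6 = 63 dB
Step 2: at max range FOM = TL = 20*log10(R), so R = 10^(63/20) = 1412.54 m = 1.41 km

1.41 km


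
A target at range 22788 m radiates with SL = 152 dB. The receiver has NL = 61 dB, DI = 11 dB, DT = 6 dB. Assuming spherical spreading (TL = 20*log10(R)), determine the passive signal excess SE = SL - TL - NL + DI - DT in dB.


Step 1: TL = 20*log10(22788) = 87.15 dB
Step 2: SE = 152 - 87.15 - 61 + 11 - 6 = 8.85

8.85 dB


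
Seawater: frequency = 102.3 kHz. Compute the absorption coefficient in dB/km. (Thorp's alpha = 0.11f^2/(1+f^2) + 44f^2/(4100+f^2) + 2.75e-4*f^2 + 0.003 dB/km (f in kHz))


f^2 = 10465.29
alpha = 0.11*10465.29/(1+10465.29) + 44*10465.29/(4100+10465.29) + 2.75e-4*10465.29 + 0.003 = 34.605

34.605 dB/km


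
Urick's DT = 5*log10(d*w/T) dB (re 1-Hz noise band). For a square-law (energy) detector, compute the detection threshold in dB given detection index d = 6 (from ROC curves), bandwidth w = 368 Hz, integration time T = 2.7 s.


DT = 5*log10(d*w/T) = 5*log10(6 * 368 / 2.7) = 5*log10(817.78) = 14.56

14.56 dB


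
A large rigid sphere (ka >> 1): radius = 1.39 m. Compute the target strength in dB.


-3.16 dB


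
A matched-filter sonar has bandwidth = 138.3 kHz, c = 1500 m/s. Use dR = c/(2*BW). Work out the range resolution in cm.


0.54 cm


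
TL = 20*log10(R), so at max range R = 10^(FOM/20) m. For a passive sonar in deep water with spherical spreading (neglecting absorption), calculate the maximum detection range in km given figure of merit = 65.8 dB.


At max range FOM = TL, so 20*log10(R) = 65.8
R = 10^(65.8/20) = 1949.84 m = 1.95 km

1.95 km


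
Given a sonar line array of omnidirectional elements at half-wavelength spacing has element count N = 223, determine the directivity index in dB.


23.48 dB


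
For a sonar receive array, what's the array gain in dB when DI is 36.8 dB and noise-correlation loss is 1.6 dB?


AG = DI - L_corr = 36.8 - 1.6 = 35.2

35.2 dB


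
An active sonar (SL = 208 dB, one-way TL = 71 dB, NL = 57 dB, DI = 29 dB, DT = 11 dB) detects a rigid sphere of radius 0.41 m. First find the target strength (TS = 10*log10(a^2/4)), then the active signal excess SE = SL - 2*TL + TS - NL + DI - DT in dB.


Step 1: TS = 10*log10(0.41^2/4) = -13.76 dB
Step 2: SE = SL - 2*TL + TS - NL + DI - DT = 208 - 2*71 + (-13.76) - 57 + 29 - 11 = 13.24

13.24 dB


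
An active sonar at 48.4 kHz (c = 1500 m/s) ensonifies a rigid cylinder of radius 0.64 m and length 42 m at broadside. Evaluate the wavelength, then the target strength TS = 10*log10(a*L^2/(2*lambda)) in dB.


Step 1: lambda = c/f = 1500/48400 = 0.03099 m
Step 2: TS = 10*log10(a*L^2/(2*lambda)) = 10*log10(0.64*42^2/(2*0.03099)) = 42.6

42.6 dB


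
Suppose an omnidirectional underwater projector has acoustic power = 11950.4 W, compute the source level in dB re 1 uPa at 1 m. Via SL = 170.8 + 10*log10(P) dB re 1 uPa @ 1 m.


SL = 170.8 + 10*log10(11950.4) = 170.8 + 40.77 = 211.57

211.57 dB


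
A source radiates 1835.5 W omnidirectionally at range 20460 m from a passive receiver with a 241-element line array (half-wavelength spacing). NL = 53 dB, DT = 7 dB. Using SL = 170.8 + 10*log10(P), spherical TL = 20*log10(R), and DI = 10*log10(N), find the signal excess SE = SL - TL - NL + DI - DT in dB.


Step 1: SL = 170.8 + 10*log10(1835.5) = 203.44 dB
Step 2: TL = 20*log10(20460) = 86.22 dB
Step 3: DI = 10*log10(241) = 23.82 dB
Step 4: SE = SL - TL - NL + DI - DT = 203.44 - 86.22 - 53 + 23.82 - 7 = 81.04

81.04 dB


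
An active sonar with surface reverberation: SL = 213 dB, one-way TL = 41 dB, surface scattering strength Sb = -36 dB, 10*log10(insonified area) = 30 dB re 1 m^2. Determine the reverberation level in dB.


125 dB


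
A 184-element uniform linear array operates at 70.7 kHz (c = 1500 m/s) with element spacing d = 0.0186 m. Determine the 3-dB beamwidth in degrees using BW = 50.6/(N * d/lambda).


0.31 deg


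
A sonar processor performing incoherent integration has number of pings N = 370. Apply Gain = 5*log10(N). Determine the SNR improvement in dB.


12.84 dB


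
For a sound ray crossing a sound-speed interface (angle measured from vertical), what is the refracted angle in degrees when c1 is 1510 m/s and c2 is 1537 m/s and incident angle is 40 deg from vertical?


40.87 deg


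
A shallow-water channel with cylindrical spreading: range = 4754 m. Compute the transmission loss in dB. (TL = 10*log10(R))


36.77 dB


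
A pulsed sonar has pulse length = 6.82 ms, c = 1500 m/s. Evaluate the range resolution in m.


dR = c*tau/2 = 1500 * 6.82e-3 / 2 = 5.115

5.115 m


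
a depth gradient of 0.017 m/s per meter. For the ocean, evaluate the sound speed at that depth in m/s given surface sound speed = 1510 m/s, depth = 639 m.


c = 1510 + 0.017 * 639 = 1520.863

1520.863 m/s


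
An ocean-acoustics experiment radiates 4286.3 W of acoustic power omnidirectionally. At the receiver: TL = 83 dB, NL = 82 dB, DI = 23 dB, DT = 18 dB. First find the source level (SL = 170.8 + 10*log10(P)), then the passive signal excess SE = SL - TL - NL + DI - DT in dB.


Step 1: SL = 170.8 + 10*log10(4286.3) = 207.12 dB
Step 2: SE = SL - TL - NL + DI - DT = 207.12 - 83 - 82 + 23 - 18 = 47.12

47.12 dB


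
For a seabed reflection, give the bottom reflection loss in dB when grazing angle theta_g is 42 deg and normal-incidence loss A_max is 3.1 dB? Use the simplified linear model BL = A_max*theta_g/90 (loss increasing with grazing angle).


BL = A_max * theta_g / 90 = 3.1 * 42 / 90 = 1.45

1.45 dB


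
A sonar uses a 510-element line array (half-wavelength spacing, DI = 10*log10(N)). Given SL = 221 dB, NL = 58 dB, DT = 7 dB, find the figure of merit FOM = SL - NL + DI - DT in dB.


183.08 dB


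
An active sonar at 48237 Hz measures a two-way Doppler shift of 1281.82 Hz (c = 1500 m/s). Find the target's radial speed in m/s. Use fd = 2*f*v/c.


19.93 m/s


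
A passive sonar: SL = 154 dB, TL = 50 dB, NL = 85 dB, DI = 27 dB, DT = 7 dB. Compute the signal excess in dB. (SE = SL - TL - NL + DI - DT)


SE = SL - TL - NL + DI - DT = 154 - 50 - 85 + 27 - 7 = 39

39 dB


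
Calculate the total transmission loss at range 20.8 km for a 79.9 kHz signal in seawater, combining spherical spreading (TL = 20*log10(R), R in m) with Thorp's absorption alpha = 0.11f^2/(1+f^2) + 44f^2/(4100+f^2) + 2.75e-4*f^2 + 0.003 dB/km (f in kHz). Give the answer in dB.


Step 1 (Thorp): alpha = 0.11*6384.01/(1+6384.01) + 44*6384.01/(4100+6384.01) + 2.75e-4*6384.01 + 0.003 = 28.6614 dB/km
Step 2: TL_spread = 20*log10(20800) = 86.36 dB
Step 3: TL_abs = alpha*R = 28.6614 * 20.8 = 596.16 dB
Step 4: TL_total = 86.36 + 596.16 = 682.52

682.52 dB


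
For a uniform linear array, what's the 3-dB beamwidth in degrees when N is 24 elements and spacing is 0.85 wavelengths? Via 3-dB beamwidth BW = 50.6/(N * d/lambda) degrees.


BW = 50.6 / (24 * 0.85) = 50.6 / 20.4 = 2.48

2.48 deg


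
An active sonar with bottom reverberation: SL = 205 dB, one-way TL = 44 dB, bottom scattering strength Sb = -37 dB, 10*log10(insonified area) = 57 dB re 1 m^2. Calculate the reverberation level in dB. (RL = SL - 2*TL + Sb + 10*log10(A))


RL = SL - 2*TL + Sb + 10*log10(A) = 205 - 2*44 + (-37) + 57 = 137

137 dB


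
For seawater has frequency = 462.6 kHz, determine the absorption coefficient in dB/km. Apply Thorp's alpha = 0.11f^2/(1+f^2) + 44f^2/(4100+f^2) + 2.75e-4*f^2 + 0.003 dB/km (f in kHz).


f^2 = 213998.76
alpha = 0.11*213998.76/(1+213998.76) + 44*213998.76/(4100+213998.76) + 2.75e-4*213998.76 + 0.003 = 102.136

102.136 dB/km


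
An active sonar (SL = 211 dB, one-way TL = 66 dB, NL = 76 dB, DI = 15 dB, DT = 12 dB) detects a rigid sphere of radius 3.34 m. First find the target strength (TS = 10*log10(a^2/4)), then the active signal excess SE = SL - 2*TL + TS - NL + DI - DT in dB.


Step 1: TS = 10*log10(3.34^2/4) = 4.45 dB
Step 2: SE = SL - 2*TL + TS - NL + DI - DT = 211 - 2*66 + (4.45) - 76 + 15 - 12 = 10.45

10.45 dB


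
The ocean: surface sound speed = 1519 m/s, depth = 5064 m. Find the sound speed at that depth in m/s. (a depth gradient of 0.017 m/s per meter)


c = 1519 + 0.017 * 5064 = 1605.088

1605.088 m/s


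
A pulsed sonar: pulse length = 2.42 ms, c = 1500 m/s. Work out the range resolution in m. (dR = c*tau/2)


dR = c*tau/2 = 1500 * 2.42e-3 / 2 = 1.815

1.815 m


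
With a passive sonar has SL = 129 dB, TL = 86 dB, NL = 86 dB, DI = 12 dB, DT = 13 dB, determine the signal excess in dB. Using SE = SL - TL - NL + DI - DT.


-44 dB


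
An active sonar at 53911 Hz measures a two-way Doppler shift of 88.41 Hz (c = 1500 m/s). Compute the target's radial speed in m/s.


From fd = 2*f*v/c, v = c*fd/(2*f) = 1500 * 88.41 / (2*53911) = 1.23

1.23 m/s


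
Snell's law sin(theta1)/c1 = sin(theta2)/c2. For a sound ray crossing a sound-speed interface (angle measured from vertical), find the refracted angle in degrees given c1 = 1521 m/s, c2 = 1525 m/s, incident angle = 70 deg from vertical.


70.42 deg


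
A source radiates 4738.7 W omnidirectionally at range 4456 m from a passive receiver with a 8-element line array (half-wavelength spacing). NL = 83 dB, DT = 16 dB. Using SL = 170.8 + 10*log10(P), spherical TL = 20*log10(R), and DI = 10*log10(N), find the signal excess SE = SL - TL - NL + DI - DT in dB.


Step 1: SL = 170.8 + 10*log10(4738.7) = 207.56 dB
Step 2: TL = 20*log10(4456) = 72.98 dB
Step 3: DI = 10*log10(8) = 9.03 dB
Step 4: SE = SL - TL - NL + DI - DT = 207.56 - 72.98 - 83 + 9.03 - 16 = 44.61

44.61 dB


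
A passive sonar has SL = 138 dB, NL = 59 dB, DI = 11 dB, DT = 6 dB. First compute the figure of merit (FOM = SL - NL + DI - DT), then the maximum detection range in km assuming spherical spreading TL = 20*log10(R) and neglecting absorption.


Step 1: FOM = SL - NL + DI - DT = 138 - 59 + 11 - 6 = 84 dB
Step 2: at max range FOM = TL = 20*log10(R), so R = 10^(84/20) = 15848.93 m = 15.85 km

15.85 km


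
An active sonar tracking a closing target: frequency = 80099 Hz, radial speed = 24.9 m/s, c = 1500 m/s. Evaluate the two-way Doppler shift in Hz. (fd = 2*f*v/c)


fd = 2*f*v/c = 2 * 80099 * 24.9 / 1500 = 2659.29

2659.29 Hz


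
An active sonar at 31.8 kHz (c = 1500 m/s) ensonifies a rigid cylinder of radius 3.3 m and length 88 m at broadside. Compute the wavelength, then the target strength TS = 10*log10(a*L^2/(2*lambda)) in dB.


Step 1: lambda = c/f = 1500/31800 = 0.04717 m
Step 2: TS = 10*log10(a*L^2/(2*lambda)) = 10*log10(3.3*88^2/(2*0.04717)) = 54.33

54.33 dB


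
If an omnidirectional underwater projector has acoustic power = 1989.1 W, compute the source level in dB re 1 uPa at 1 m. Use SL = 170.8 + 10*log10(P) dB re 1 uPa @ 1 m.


203.79 dB


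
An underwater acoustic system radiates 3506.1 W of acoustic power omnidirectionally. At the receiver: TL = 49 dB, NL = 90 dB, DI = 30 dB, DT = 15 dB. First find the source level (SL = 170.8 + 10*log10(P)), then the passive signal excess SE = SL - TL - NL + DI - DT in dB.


Step 1: SL = 170.8 + 10*log10(3506.1) = 206.25 dB
Step 2: SE = SL - TL - NL + DI - DT = 206.25 - 49 - 90 + 30 - 15 = 82.25

82.25 dB


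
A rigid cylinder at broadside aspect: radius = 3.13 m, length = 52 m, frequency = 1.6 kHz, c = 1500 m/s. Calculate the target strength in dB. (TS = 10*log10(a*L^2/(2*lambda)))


lambda = 1500/1600 = 0.9375 m
TS = 10*log10(3.13*52^2/(2*0.9375)) = 36.55

36.55 dB


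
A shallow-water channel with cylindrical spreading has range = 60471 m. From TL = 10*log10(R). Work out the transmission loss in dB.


TL = 10*log10(60471) = 47.82

47.82 dB


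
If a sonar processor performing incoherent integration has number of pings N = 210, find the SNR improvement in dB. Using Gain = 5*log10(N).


Gain = 5*log10(210) = 11.61

11.61 dB


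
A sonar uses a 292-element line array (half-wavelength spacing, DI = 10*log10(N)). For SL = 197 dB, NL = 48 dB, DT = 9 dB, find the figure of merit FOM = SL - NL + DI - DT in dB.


164.65 dB


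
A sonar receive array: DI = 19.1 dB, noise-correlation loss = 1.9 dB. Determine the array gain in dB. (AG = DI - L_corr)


AG = DI - L_corr = 19.1 - 1.9 = 17.2

17.2 dB


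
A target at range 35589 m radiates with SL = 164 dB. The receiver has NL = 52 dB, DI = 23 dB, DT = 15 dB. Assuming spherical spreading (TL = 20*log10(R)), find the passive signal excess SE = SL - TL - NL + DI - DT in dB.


28.97 dB


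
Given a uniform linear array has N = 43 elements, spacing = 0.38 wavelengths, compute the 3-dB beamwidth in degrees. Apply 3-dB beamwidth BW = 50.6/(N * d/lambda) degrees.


3.1 deg


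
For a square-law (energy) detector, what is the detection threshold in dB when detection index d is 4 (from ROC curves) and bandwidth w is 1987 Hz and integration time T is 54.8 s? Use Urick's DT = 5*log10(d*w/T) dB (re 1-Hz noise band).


DT = 5*log10(d*w/T) = 5*log10(4 * 1987 / 54.8) = 5*log10(145.04) = 10.81

10.81 dB


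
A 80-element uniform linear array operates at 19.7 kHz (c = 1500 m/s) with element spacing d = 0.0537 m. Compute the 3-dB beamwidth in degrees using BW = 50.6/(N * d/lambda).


Step 1: lambda = 1500/19700 = 0.07614 m
Step 2: d/lambda = 0.0537/0.07614 = 0.7053
Step 3: BW = 50.6/(N * d/lambda) = 50.6/(80 * 0.7053) = 0.9

0.9 deg


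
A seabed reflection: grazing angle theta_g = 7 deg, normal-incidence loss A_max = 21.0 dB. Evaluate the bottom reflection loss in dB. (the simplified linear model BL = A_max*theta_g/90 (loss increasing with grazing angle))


BL = A_max * theta_g / 90 = 21.0 * 7 / 90 = 1.63

1.63 dB


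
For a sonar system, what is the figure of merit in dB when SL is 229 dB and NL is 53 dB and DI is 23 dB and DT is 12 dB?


187 dB


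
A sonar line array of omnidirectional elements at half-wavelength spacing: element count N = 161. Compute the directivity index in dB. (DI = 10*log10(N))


DI = 10*log10(161) = 22.07

22.07 dB


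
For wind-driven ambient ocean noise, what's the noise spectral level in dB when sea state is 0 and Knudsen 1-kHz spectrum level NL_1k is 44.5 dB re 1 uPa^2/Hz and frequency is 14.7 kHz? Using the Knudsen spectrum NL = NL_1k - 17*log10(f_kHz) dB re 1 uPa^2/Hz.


NL = NL_1k - 17*log10(f_kHz) = 44.5 - 17*log10(14.7) = 44.5 - (19.84) = 24.66

24.66 dB


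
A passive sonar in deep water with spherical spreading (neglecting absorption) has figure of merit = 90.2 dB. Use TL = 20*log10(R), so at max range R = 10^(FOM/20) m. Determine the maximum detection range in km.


At max range FOM = TL, so 20*log10(R) = 90.2
R = 10^(90.2/20) = 32359.37 m = 32.36 km

32.36 km
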